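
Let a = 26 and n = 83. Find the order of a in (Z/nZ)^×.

41

Since 26 ∈ (Z/83Z)^×, its order divides φ(83) = 83 − 1 = 82 = 2 · 41.
Divisors of 82: 1, 2, 41, 82.
Evaluate successive powers at the divisors of 82:
26^1 ≡ 26 (mod 83)
26^2 ≡ 12 (mod 83)
26^41 ≡ 1 (mod 83) ✓
Therefore the multiplicative order of 26 modulo 83 is 41.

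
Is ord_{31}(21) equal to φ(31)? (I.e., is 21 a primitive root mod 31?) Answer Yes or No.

Yes

φ(31) = 31 − 1 = 30 = 2 · 3 · 5.
It suffices to check that the order of 21 is not a proper divisor of 30: compute 21^(30/q) for q ∈ {2, 3, 5}.
21^15 ≡ 30 (mod 31)  [q = 2: ≢ 1 ✓]
21^10 ≡ 5 (mod 31)  [q = 3: ≢ 1 ✓]
21^6 ≡ 2 (mod 31)  [q = 5: ≢ 1 ✓]
All checks pass, so 21 has order 30 and is a primitive root modulo 31.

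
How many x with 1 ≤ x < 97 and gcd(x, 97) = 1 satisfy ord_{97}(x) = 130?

0

φ(97) = 97 − 1 = 96 = 2^5 · 3.
In a cyclic group of order 96, there are φ(d) elements of order d for each divisor d of 96, and zero for non-divisors.
Here 96 is not a multiple of 130, so there are no elements of order 130.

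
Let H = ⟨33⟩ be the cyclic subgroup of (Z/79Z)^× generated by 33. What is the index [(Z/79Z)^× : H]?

3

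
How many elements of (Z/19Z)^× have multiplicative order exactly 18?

φ(19) = 19 − 1 = 18 = 2 · 3^2.
(Z/19Z)^× is cyclic (|G| = 18); a cyclic group of order m has exactly φ(d) elements of each order d | m, and none otherwise.
18 = 2 · 3^2 divides 18, and φ(18) = 6.

6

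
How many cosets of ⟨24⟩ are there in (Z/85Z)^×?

4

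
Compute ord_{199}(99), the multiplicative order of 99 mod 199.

198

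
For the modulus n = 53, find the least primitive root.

2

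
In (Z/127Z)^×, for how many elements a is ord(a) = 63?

36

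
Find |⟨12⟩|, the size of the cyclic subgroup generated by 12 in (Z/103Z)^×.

102

By Lagrange's theorem, ord_103(12) divides φ(103) = 103 − 1 = 102 = 2 · 3 · 17.
Divisors of 102: 1, 2, 3, 6, 17, 34, 51, 102.
Check 12^d mod 103 for each divisor in increasing order:
12^1 ≡ 12 (mod 103)
12^2 ≡ 41 (mod 103)
12^3 ≡ 80 (mod 103)
12^6 ≡ 14 (mod 103)
12^17 ≡ 57 (mod 103)
12^34 ≡ 56 (mod 103)
12^51 ≡ 102 (mod 103)
12^102 ≡ 1 (mod 103) ✓
The smallest such exponent is 102, so the order of 12 is 102.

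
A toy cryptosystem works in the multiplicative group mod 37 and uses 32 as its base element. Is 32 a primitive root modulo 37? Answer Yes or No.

φ(37) = 37 − 1 = 36 = 2^2 · 3^2.
Test 32^(36/q) mod 37 for each prime factor q of 36:
32^18 ≡ 36 (mod 37)  [q = 2: ≢ 1 ✓]
32^12 ≡ 10 (mod 37)  [q = 3: ≢ 1 ✓]
Every test exponent gives a nontrivial residue, hence 32 generates the full group.

Yes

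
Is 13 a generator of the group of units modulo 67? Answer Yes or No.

φ(67) = 67 − 1 = 66 = 2 · 3 · 11.
An element g generates (Z/67Z)^× iff g^(66/q) ≢ 1 (mod 67) for each prime q ∈ {2, 3, 11}.
13^33 ≡ 66 (mod 67)  [q = 2: ≢ 1 ✓]
13^22 ≡ 37 (mod 67)  [q = 3: ≢ 1 ✓]
13^6 ≡ 62 (mod 67)  [q = 11: ≢ 1 ✓]
None equal 1, so ord_67(13) = 66: 13 is a primitive root.

Yes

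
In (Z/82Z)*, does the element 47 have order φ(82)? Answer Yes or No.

φ(82) = φ(2)·φ(41) = 1·40 = 40 = 2^3 · 5.
An element g generates (Z/82Z)^× iff g^(40/q) ≢ 1 (mod 82) for each prime q ∈ {2, 5}.
47^20 ≡ 81 (mod 82)  [q = 2: ≢ 1 ✓]
47^8 ≡ 51 (mod 82)  [q = 5: ≢ 1 ✓]
All checks pass, so 47 has order 40 and is a primitive root modulo 82.

Yes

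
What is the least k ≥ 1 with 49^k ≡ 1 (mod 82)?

20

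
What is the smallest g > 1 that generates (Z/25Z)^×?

2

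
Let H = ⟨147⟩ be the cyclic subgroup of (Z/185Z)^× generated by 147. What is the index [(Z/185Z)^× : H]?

36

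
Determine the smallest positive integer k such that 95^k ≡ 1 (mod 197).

ord(95) | φ(197) = 197 − 1 = 196 = 2^2 · 7^2.
Divisors of 196: 1, 2, 4, 7, 14, 28, 49, 98, 196.
Test each divisor d:
95^1 ≡ 95 (mod 197)
95^2 ≡ 160 (mod 197)
95^4 ≡ 187 (mod 197)
95^7 ≡ 84 (mod 197)
95^14 ≡ 161 (mod 197)
95^28 ≡ 114 (mod 197)
95^49 ≡ 14 (mod 197)
95^98 ≡ 196 (mod 197)
95^196 ≡ 1 (mod 197) ✓
Hence ord(95) = 196.

196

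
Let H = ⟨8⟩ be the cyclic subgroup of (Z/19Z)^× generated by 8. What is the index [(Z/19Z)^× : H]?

3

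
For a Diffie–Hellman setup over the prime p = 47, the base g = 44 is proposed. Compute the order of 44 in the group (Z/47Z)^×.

46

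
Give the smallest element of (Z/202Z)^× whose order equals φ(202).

3

φ(202) = φ(2)·φ(101) = 1·100 = 100 = 2^2 · 5^2.
g is a primitive root iff g^(100/q) ≢ 1 (mod 202) for each prime q ∈ {2, 5}.
g = 2: gcd(2, 202) = 2 > 1, not a unit — skip.
g = 3: 3^50 ≡ 201; 3^20 ≡ 185 — none is 1, so 3 is a primitive root.
Hence the least primitive root of 202 is 3.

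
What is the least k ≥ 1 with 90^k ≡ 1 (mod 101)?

100

The order of 90 must divide φ(101) = 101 − 1 = 100 = 2^2 · 5^2.
Divisors of 100: 1, 2, 4, 5, 10, 20, 25, 50, 100.
Check 90^d mod 101 for each divisor in increasing order:
90^1 ≡ 90 (mod 101)
90^2 ≡ 20 (mod 101)
90^4 ≡ 97 (mod 101)
90^5 ≡ 44 (mod 101)
90^10 ≡ 17 (mod 101)
90^20 ≡ 87 (mod 101)
90^25 ≡ 91 (mod 101)
90^50 ≡ 100 (mod 101)
90^100 ≡ 1 (mod 101) ✓
Therefore the multiplicative order of 90 modulo 101 is 100.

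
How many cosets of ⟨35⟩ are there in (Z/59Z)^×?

Since 35 ∈ (Z/59Z)^×, its order divides φ(59) = 59 − 1 = 58 = 2 · 29.
Divisors of 58: 1, 2, 29, 58.
Compute 35^d (mod 59) for the divisors d until we hit 1:
35^1 ≡ 35 (mod 59)
35^2 ≡ 45 (mod 59)
35^29 ≡ 1 (mod 59) ✓
The order of 35 is 29, so the subgroup it generates has 29 elements.
[(Z/59Z)^× : ⟨35⟩] = 58/29 = 2.

2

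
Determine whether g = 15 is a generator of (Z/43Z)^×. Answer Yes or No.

No

φ(43) = 43 − 1 = 42 = 2 · 3 · 7.
15 is a primitive root mod 43 iff 15^(φ(43)/q) ≢ 1 for every prime q | φ(43), i.e. q ∈ {2, 3, 7}.
15^21 ≡ 1 (mod 43)  [q = 2: ≡ 1 ✗]
15^14 ≡ 6 (mod 43)  [q = 3: ≢ 1 ✓]
15^6 ≡ 11 (mod 43)  [q = 7: ≢ 1 ✓]
Since 15^21 ≡ 1, the order of 15 divides 21 < 42, so 15 is not a primitive root.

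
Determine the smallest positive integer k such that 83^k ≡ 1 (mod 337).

336

ord(83) | φ(337) = 337 − 1 = 336 = 2^4 · 3 · 7.
Divisors of 336: 1, 2, 3, 4, 6, 7, 8, 12, 14, 16, 21, 24, 28, 42, 48, 56, 84, 112, 168, 336.
Check 83^d mod 337 for each divisor in increasing order:
83^1 ≡ 83 (mod 337)
83^2 ≡ 149 (mod 337)
83^3 ≡ 235 (mod 337)
83^4 ≡ 296 (mod 337)
83^6 ≡ 294 (mod 337)
83^7 ≡ 138 (mod 337)
83^8 ≡ 333 (mod 337)
83^12 ≡ 164 (mod 337)
83^14 ≡ 172 (mod 337)
83^16 ≡ 16 (mod 337)
83^21 ≡ 146 (mod 337)
83^24 ≡ 273 (mod 337)
83^28 ≡ 265 (mod 337)
83^42 ≡ 85 (mod 337)
83^48 ≡ 52 (mod 337)
83^56 ≡ 129 (mod 337)
83^84 ≡ 148 (mod 337)
83^112 ≡ 128 (mod 337)
83^168 ≡ 336 (mod 337)
83^336 ≡ 1 (mod 337) ✓
So ord_337(83) = 336.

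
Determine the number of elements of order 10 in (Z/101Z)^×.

4

φ(101) = 101 − 1 = 100 = 2^2 · 5^2.
Since (Z/101Z)^× is cyclic of order 100, the number of elements of order d is φ(d) when d | 100 and 0 otherwise.
10 = 2 · 5 divides 100, and φ(10) = 4.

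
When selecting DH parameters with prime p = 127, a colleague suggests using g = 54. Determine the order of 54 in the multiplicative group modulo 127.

42

By Lagrange's theorem, ord_127(54) divides φ(127) = 127 − 1 = 126 = 2 · 3^2 · 7.
Divisors of 126: 1, 2, 3, 6, 7, 9, 14, 18, 21, 42, 63, 126.
Evaluate successive powers at the divisors of 126:
54^1 ≡ 54
54^2 ≡ 122
54^3 ≡ 111
54^6 ≡ 2
54^7 ≡ 108
54^9 ≡ 95
54^14 ≡ 107
54^18 ≡ 8
54^21 ≡ 126
54^42 ≡ 1
Hence ord(54) = 42.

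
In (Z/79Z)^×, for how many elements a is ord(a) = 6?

2

φ(79) = 79 − 1 = 78 = 2 · 3 · 13.
(Z/79Z)^× is cyclic (|G| = 78); a cyclic group of order m has exactly φ(d) elements of each order d | m, and none otherwise.
6 = 2 · 3 divides 78, and φ(6) = 2.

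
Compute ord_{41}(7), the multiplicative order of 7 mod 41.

40

Since 7 ∈ (Z/41Z)^×, its order divides φ(41) = 41 − 1 = 40 = 2^3 · 5.
Divisors of 40: 1, 2, 4, 5, 8, 10, 20, 40.
Check 7^d mod 41 for each divisor in increasing order:
7^1 ≡ 7
7^2 ≡ 8
7^4 ≡ 23
7^5 ≡ 38
7^8 ≡ 37
7^10 ≡ 9
7^20 ≡ 40
7^40 ≡ 1
Hence ord(7) = 40.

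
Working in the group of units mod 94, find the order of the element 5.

46

ord(5) | φ(94) = φ(2)·φ(47) = 1·46 = 46 = 2 · 23.
Divisors of 46: 1, 2, 23, 46.
Check 5^d mod 94 for each divisor in increasing order:
5^1 ≡ 5
5^2 ≡ 25
5^23 ≡ 93
5^46 ≡ 1
So ord_94(5) = 46.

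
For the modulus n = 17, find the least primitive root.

3

φ(17) = 17 − 1 = 16 = 2^4.
g is a primitive root iff g^(16/q) ≢ 1 (mod 17) for each prime q ∈ {2}.
g = 2: 2^8 ≡ 1 — hits 1, so not a primitive root.
g = 3: 3^8 ≡ 16 — none is 1, so 3 is a primitive root.
Hence the least primitive root of 17 is 3.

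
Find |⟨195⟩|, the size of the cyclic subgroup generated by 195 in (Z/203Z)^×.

The order of 195 must divide φ(203) = φ(7·29) = (7−1)·(29−1) = 6·28 = 168 = 2^3 · 3 · 7.
Divisors of 168: 1, 2, 3, 4, 6, 7, 8, 12, 14, 21, 24, 28, 42, 56, 84, 168.
Compute 195^d (mod 203) for the divisors d until we hit 1:
195^1 ≡ 195 (mod 203)
195^2 ≡ 64 (mod 203)
195^3 ≡ 97 (mod 203)
195^4 ≡ 36 (mod 203)
195^6 ≡ 71 (mod 203)
195^7 ≡ 41 (mod 203)
195^8 ≡ 78 (mod 203)
195^12 ≡ 169 (mod 203)
195^14 ≡ 57 (mod 203)
195^21 ≡ 104 (mod 203)
195^24 ≡ 141 (mod 203)
195^28 ≡ 1 (mod 203) ✓
Therefore the multiplicative order of 195 modulo 203 is 28.

28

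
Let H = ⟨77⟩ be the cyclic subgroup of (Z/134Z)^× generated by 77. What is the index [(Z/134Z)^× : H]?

By Lagrange's theorem, ord_134(77) divides φ(134) = φ(2)·φ(67) = 1·66 = 66 = 2 · 3 · 11.
Divisors of 66: 1, 2, 3, 6, 11, 22, 33, 66.
Check 77^d mod 134 for each divisor in increasing order:
77^1 ≡ 77
77^2 ≡ 33
77^3 ≡ 129
77^6 ≡ 25
77^11 ≡ 29
77^22 ≡ 37
77^33 ≡ 1
Thus |⟨77⟩| = ord(77) = 33.
[(Z/134Z)^× : ⟨77⟩] = 66/33 = 2.

2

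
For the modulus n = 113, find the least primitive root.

φ(113) = 113 − 1 = 112 = 2^4 · 7.
Test candidates g = 2, 3, … against the prime factors q ∈ {2, 7} of φ(113): g is a generator iff g^(112/q) ≢ 1 for every such q.
g = 2: 2^56 ≡ 1 — hits 1, so not a primitive root.
g = 3: 3^56 ≡ 112; 3^16 ≡ 49 — none is 1, so 3 is a primitive root.
The smallest primitive root modulo 113 is 3.

3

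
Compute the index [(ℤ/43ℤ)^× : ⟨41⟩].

6

Since 41 ∈ (Z/43Z)^×, its order divides φ(43) = 43 − 1 = 42 = 2 · 3 · 7.
Divisors of 42: 1, 2, 3, 6, 7, 14, 21, 42.
Evaluate successive powers at the divisors of 42:
41^1 ≡ 41
41^2 ≡ 4
41^3 ≡ 35
41^6 ≡ 21
41^7 ≡ 1
Thus |⟨41⟩| = ord(41) = 7.
[(Z/43Z)^× : ⟨41⟩] = 42/7 = 6.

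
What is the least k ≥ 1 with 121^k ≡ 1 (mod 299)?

66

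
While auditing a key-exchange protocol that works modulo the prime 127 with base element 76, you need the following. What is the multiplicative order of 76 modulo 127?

21

The order of 76 must divide φ(127) = 127 − 1 = 126 = 2 · 3^2 · 7.
Divisors of 126: 1, 2, 3, 6, 7, 9, 14, 18, 21, 42, 63, 126.
Evaluate successive powers at the divisors of 126:
76^1 ≡ 76 (mod 127)
76^2 ≡ 61 (mod 127)
76^3 ≡ 64 (mod 127)
76^6 ≡ 32 (mod 127)
76^7 ≡ 19 (mod 127)
76^9 ≡ 16 (mod 127)
76^14 ≡ 107 (mod 127)
76^18 ≡ 2 (mod 127)
76^21 ≡ 1 (mod 127) ✓
Hence ord(76) = 21.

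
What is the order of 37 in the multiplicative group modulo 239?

ord(37) | φ(239) = 239 − 1 = 238 = 2 · 7 · 17.
Divisors of 238: 1, 2, 7, 14, 17, 34, 119, 238.
Check 37^d mod 239 for each divisor in increasing order:
37^1 ≡ 37
37^2 ≡ 174
37^7 ≡ 199
37^14 ≡ 166
37^17 ≡ 139
37^34 ≡ 201
37^119 ≡ 238
37^238 ≡ 1
The smallest such exponent is 238, so the order of 37 is 238.

238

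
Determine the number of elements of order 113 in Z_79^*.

0

φ(79) = 79 − 1 = 78 = 2 · 3 · 13.
Since (Z/79Z)^× is cyclic of order 78, the number of elements of order d is φ(d) when d | 78 and 0 otherwise.
Since 113 ∤ 78, the count is 0.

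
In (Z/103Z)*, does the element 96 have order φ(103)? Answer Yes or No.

Yes

φ(103) = 103 − 1 = 102 = 2 · 3 · 17.
96 is a primitive root mod 103 iff 96^(φ(103)/q) ≢ 1 for every prime q | φ(103), i.e. q ∈ {2, 3, 17}.
96^51 ≡ 102 (mod 103)  [q = 2: ≢ 1 ✓]
96^34 ≡ 56 (mod 103)  [q = 3: ≢ 1 ✓]
96^6 ≡ 23 (mod 103)  [q = 17: ≢ 1 ✓]
Every test exponent gives a nontrivial residue, hence 96 generates the full group.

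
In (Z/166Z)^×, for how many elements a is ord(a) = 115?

0

φ(166) = φ(2)·φ(83) = 1·82 = 82 = 2 · 41.
In a cyclic group of order 82, there are φ(d) elements of order d for each divisor d of 82, and zero for non-divisors.
115 does not divide 82, so no element of (Z/166Z)^× has order 115.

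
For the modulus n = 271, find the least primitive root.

6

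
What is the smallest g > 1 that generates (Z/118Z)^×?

11

φ(118) = φ(2)·φ(59) = 1·58 = 58 = 2 · 29.
g is a primitive root iff g^(58/q) ≢ 1 (mod 118) for each prime q ∈ {2, 29}.
g = 2: gcd(2, 118) = 2 > 1, not a unit — skip.
g = 3: 3^29 ≡ 1 — hits 1, so not a primitive root.
g = 4: gcd(4, 118) = 2 > 1, not a unit — skip.
g = 5: 5^29 ≡ 1 — hits 1, so not a primitive root.
g = 6: gcd(6, 118) = 2 > 1, not a unit — skip.
g = 7: 7^29 ≡ 1 — hits 1, so not a primitive root.
g = 8: gcd(8, 118) = 2 > 1, not a unit — skip.
g = 9: 9^29 ≡ 1 — hits 1, so not a primitive root.
g = 10: gcd(10, 118) = 2 > 1, not a unit — skip.
g = 11: 11^29 ≡ 117; 11^2 ≡ 3 — none is 1, so 11 is a primitive root.
The smallest primitive root modulo 118 is 11.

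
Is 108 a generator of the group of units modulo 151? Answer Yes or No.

Yes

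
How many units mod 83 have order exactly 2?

φ(83) = 83 − 1 = 82 = 2 · 41.
In a cyclic group of order 82, there are φ(d) elements of order d for each divisor d of 82, and zero for non-divisors.
2 | 82, and φ(2) = 2 − 1 = 1.

1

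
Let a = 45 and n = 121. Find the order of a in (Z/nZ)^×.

Since 45 ∈ (Z/121Z)^×, its order divides φ(121) = φ(11^2) = 11·(11−1) = 110 = 2 · 5 · 11.
Divisors of 110: 1, 2, 5, 10, 11, 22, 55, 110.
Check 45^d mod 121 for each divisor in increasing order:
45^1 ≡ 45 (mod 121)
45^2 ≡ 89 (mod 121)
45^5 ≡ 100 (mod 121)
45^10 ≡ 78 (mod 121)
45^11 ≡ 1 (mod 121) ✓
Hence ord(45) = 11.

11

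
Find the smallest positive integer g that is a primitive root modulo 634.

3

φ(634) = φ(2)·φ(317) = 1·316 = 316 = 2^2 · 79.
g is a primitive root iff g^(316/q) ≢ 1 (mod 634) for each prime q ∈ {2, 79}.
g = 2: gcd(2, 634) = 2 > 1, not a unit — skip.
g = 3: 3^158 ≡ 633; 3^4 ≡ 81 — none is 1, so 3 is a primitive root.
The smallest primitive root modulo 634 is 3.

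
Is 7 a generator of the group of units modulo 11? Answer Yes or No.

φ(11) = 11 − 1 = 10 = 2 · 5.
7 is a primitive root mod 11 iff 7^(φ(11)/q) ≢ 1 for every prime q | φ(11), i.e. q ∈ {2, 5}.
7^5 ≡ 10 (mod 11)  [q = 2: ≢ 1 ✓]
7^2 ≡ 5 (mod 11)  [q = 5: ≢ 1 ✓]
All checks pass, so 7 has order 10 and is a primitive root modulo 11.

Yes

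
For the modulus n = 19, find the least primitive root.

2

φ(19) = 19 − 1 = 18 = 2 · 3^2.
Test candidates g = 2, 3, … against the prime factors q ∈ {2, 3} of φ(19): g is a generator iff g^(18/q) ≢ 1 for every such q.
g = 2: 2^9 ≡ 18; 2^6 ≡ 7 — none is 1, so 2 is a primitive root.
Hence the least primitive root of 19 is 2.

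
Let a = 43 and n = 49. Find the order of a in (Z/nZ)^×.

7

ord(43) | φ(49) = φ(7^2) = 7·(7−1) = 42 = 2 · 3 · 7.
Divisors of 42: 1, 2, 3, 6, 7, 14, 21, 42.
Compute 43^d (mod 49) for the divisors d until we hit 1:
43^1 ≡ 43 (mod 49)
43^2 ≡ 36 (mod 49)
43^3 ≡ 29 (mod 49)
43^6 ≡ 8 (mod 49)
43^7 ≡ 1 (mod 49) ✓
Hence ord(43) = 7.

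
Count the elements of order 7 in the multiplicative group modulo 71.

6

φ(71) = 71 − 1 = 70 = 2 · 5 · 7.
Since (Z/71Z)^× is cyclic of order 70, the number of elements of order d is φ(d) when d | 70 and 0 otherwise.
7 | 70, and φ(7) = 7 − 1 = 6.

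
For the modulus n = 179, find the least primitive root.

2

φ(179) = 179 − 1 = 178 = 2 · 89.
Test candidates g = 2, 3, … against the prime factors q ∈ {2, 89} of φ(179): g is a generator iff g^(178/q) ≢ 1 for every such q.
g = 2: 2^89 ≡ 178; 2^2 ≡ 4 — none is 1, so 2 is a primitive root.
So 2 is the smallest generator of (Z/179Z)^×.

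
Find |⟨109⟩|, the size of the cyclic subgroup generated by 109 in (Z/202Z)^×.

100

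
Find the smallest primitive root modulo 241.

7

φ(241) = 241 − 1 = 240 = 2^4 · 3 · 5.
Test candidates g = 2, 3, … against the prime factors q ∈ {2, 3, 5} of φ(241): g is a generator iff g^(240/q) ≢ 1 for every such q.
g = 2: 2^120 ≡ 1 — hits 1, so not a primitive root.
g = 3: 3^120 ≡ 1 — hits 1, so not a primitive root.
g = 4: 4^120 ≡ 1 — hits 1, so not a primitive root.
g = 5: 5^120 ≡ 1 — hits 1, so not a primitive root.
g = 6: 6^120 ≡ 1 — hits 1, so not a primitive root.
g = 7: 7^120 ≡ 240; 7^80 ≡ 15; 7^48 ≡ 91 — none is 1, so 7 is a primitive root.
Hence the least primitive root of 241 is 7.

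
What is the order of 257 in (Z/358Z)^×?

The order of 257 must divide φ(358) = φ(2)·φ(179) = 1·178 = 178 = 2 · 89.
Divisors of 178: 1, 2, 89, 178.
Test each divisor d:
257^1 ≡ 257 (mod 358)
257^2 ≡ 177 (mod 358)
257^89 ≡ 357 (mod 358)
257^178 ≡ 1 (mod 358) ✓
Therefore the multiplicative order of 257 modulo 358 is 178.

178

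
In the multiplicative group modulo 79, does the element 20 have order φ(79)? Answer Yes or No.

φ(79) = 79 − 1 = 78 = 2 · 3 · 13.
It suffices to check that the order of 20 is not a proper divisor of 78: compute 20^(78/q) for q ∈ {2, 3, 13}.
20^39 ≡ 1 (mod 79)  [q = 2: ≡ 1 ✗]
20^26 ≡ 23 (mod 79)  [q = 3: ≢ 1 ✓]
20^6 ≡ 46 (mod 79)  [q = 13: ≢ 1 ✓]
Since 20^39 ≡ 1, the order of 20 divides 39 < 78, so 20 is not a primitive root.

No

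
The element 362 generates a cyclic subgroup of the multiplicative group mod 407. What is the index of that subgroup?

30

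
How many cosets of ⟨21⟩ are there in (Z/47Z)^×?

2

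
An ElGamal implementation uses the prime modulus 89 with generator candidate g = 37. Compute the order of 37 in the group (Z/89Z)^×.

8

Since 37 ∈ (Z/89Z)^×, its order divides φ(89) = 89 − 1 = 88 = 2^3 · 11.
Divisors of 88: 1, 2, 4, 8, 11, 22, 44, 88.
Test each divisor d:
37^1 ≡ 37 (mod 89)
37^2 ≡ 34 (mod 89)
37^4 ≡ 88 (mod 89)
37^8 ≡ 1 (mod 89) ✓
Hence ord(37) = 8.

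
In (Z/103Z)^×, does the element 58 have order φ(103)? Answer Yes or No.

No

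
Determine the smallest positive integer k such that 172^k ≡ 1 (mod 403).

30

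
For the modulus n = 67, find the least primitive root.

2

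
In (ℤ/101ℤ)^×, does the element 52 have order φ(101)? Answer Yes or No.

No

φ(101) = 101 − 1 = 100 = 2^2 · 5^2.
It suffices to check that the order of 52 is not a proper divisor of 100: compute 52^(100/q) for q ∈ {2, 5}.
52^50 ≡ 1 (mod 101)  [q = 2: ≡ 1 ✗]
52^20 ≡ 87 (mod 101)  [q = 5: ≢ 1 ✓]
Since 52^50 ≡ 1, the order of 52 divides 50 < 100, so 52 is not a primitive root.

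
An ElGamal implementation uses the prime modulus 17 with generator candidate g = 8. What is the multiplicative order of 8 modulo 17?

8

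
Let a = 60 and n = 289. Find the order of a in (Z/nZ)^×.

ord(60) | φ(289) = φ(17^2) = 17·(17−1) = 272 = 2^4 · 17.
Divisors of 272: 1, 2, 4, 8, 16, 17, 34, 68, 136, 272.
Evaluate successive powers at the divisors of 272:
60^1 ≡ 60
60^2 ≡ 132
60^4 ≡ 84
60^8 ≡ 120
60^16 ≡ 239
60^17 ≡ 179
60^34 ≡ 251
60^68 ≡ 288
60^136 ≡ 1
Hence ord(60) = 136.

136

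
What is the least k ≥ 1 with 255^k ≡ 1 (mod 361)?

The order of 255 must divide φ(361) = φ(19^2) = 19·(19−1) = 342 = 2 · 3^2 · 19.
Divisors of 342: 1, 2, 3, 6, 9, 18, 19, 38, 57, 114, 171, 342.
Evaluate successive powers at the divisors of 342:
255^1 ≡ 255 (mod 361)
255^2 ≡ 45 (mod 361)
255^3 ≡ 284 (mod 361)
255^6 ≡ 153 (mod 361)
255^9 ≡ 132 (mod 361)
255^18 ≡ 96 (mod 361)
255^19 ≡ 293 (mod 361)
255^38 ≡ 292 (mod 361)
255^57 ≡ 360 (mod 361)
255^114 ≡ 1 (mod 361) ✓
So ord_361(255) = 114.

114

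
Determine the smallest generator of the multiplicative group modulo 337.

10

φ(337) = 337 − 1 = 336 = 2^4 · 3 · 7.
g is a primitive root iff g^(336/q) ≢ 1 (mod 337) for each prime q ∈ {2, 3, 7}.
g = 2: 2^168 ≡ 1 — hits 1, so not a primitive root.
g = 3: 3^168 ≡ 1 — hits 1, so not a primitive root.
g = 4: 4^168 ≡ 1 — hits 1, so not a primitive root.
g = 5: 5^168 ≡ 336; 5^112 ≡ 1 — hits 1, so not a primitive root.
g = 6: 6^168 ≡ 1 — hits 1, so not a primitive root.
g = 7: 7^168 ≡ 1 — hits 1, so not a primitive root.
g = 8: 8^168 ≡ 1 — hits 1, so not a primitive root.
g = 9: 9^168 ≡ 1 — hits 1, so not a primitive root.
g = 10: 10^168 ≡ 336; 10^112 ≡ 128; 10^48 ≡ 175 — none is 1, so 10 is a primitive root.
The smallest primitive root modulo 337 is 10.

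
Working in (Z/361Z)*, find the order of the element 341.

38

Since 341 ∈ (Z/361Z)^×, its order divides φ(361) = φ(19^2) = 19·(19−1) = 342 = 2 · 3^2 · 19.
Divisors of 342: 1, 2, 3, 6, 9, 18, 19, 38, 57, 114, 171, 342.
Check 341^d mod 361 for each divisor in increasing order:
341^1 ≡ 341 (mod 361)
341^2 ≡ 39 (mod 361)
341^3 ≡ 303 (mod 361)
341^6 ≡ 115 (mod 361)
341^9 ≡ 189 (mod 361)
341^18 ≡ 343 (mod 361)
341^19 ≡ 360 (mod 361)
341^38 ≡ 1 (mod 361) ✓
The smallest such exponent is 38, so the order of 341 is 38.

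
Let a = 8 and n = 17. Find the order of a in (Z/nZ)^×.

ord(8) | φ(17) = 17 − 1 = 16 = 2^4.
Divisors of 16: 1, 2, 4, 8, 16.
Evaluate successive powers at the divisors of 16:
8^1 ≡ 8 (mod 17)
8^2 ≡ 13 (mod 17)
8^4 ≡ 16 (mod 17)
8^8 ≡ 1 (mod 17) ✓
Hence ord(8) = 8.

8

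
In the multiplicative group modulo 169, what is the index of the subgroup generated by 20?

1

The order of 20 must divide φ(169) = φ(13^2) = 13·(13−1) = 156 = 2^2 · 3 · 13.
Divisors of 156: 1, 2, 3, 4, 6, 12, 13, 26, 39, 52, 78, 156.
Check 20^d mod 169 for each divisor in increasing order:
20^1 ≡ 20 (mod 169)
20^2 ≡ 62 (mod 169)
20^3 ≡ 57 (mod 169)
20^4 ≡ 126 (mod 169)
20^6 ≡ 38 (mod 169)
20^12 ≡ 92 (mod 169)
20^13 ≡ 150 (mod 169)
20^26 ≡ 23 (mod 169)
20^39 ≡ 70 (mod 169)
20^52 ≡ 22 (mod 169)
20^78 ≡ 168 (mod 169)
20^156 ≡ 1 (mod 169) ✓
Thus |⟨20⟩| = ord(20) = 156.
[(Z/169Z)^× : ⟨20⟩] = 156/156 = 1.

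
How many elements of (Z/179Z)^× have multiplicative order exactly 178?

φ(179) = 179 − 1 = 178 = 2 · 89.
In a cyclic group of order 178, there are φ(d) elements of order d for each divisor d of 178, and zero for non-divisors.
178 = 2 · 89 divides 178, and φ(178) = 88.

88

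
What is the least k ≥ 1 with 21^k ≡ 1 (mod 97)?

The order of 21 must divide φ(97) = 97 − 1 = 96 = 2^5 · 3.
Divisors of 96: 1, 2, 3, 4, 6, 8, 12, 16, 24, 32, 48, 96.
Compute 21^d (mod 97) for the divisors d until we hit 1:
21^1 ≡ 21 (mod 97)
21^2 ≡ 53 (mod 97)
21^3 ≡ 46 (mod 97)
21^4 ≡ 93 (mod 97)
21^6 ≡ 79 (mod 97)
21^8 ≡ 16 (mod 97)
21^12 ≡ 33 (mod 97)
21^16 ≡ 62 (mod 97)
21^24 ≡ 22 (mod 97)
21^32 ≡ 61 (mod 97)
21^48 ≡ 96 (mod 97)
21^96 ≡ 1 (mod 97) ✓
Hence ord(21) = 96.

96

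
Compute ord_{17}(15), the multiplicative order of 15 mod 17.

ord(15) | φ(17) = 17 − 1 = 16 = 2^4.
Divisors of 16: 1, 2, 4, 8, 16.
Check 15^d mod 17 for each divisor in increasing order:
15^1 ≡ 15 (mod 17)
15^2 ≡ 4 (mod 17)
15^4 ≡ 16 (mod 17)
15^8 ≡ 1 (mod 17) ✓
The smallest such exponent is 8, so the order of 15 is 8.

8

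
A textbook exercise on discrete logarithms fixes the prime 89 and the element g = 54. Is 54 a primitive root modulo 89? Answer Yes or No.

Yes

φ(89) = 89 − 1 = 88 = 2^3 · 11.
An element g generates (Z/89Z)^× iff g^(88/q) ≢ 1 (mod 89) for each prime q ∈ {2, 11}.
54^44 ≡ 88 (mod 89)  [q = 2: ≢ 1 ✓]
54^8 ≡ 16 (mod 89)  [q = 11: ≢ 1 ✓]
None equal 1, so ord_89(54) = 88: 54 is a primitive root.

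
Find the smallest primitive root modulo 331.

φ(331) = 331 − 1 = 330 = 2 · 3 · 5 · 11.
g is a primitive root iff g^(330/q) ≢ 1 (mod 331) for each prime q ∈ {2, 3, 5, 11}.
g = 2: 2^165 ≡ 330; 2^110 ≡ 299; 2^66 ≡ 64; 2^30 ≡ 1 — hits 1, so not a primitive root.
g = 3: 3^165 ≡ 330; 3^110 ≡ 299; 3^66 ≡ 64; 3^30 ≡ 270 — none is 1, so 3 is a primitive root.
So 3 is the smallest generator of (Z/331Z)^×.

3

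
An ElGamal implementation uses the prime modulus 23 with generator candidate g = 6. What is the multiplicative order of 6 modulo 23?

11

The order of 6 must divide φ(23) = 23 − 1 = 22 = 2 · 11.
Divisors of 22: 1, 2, 11, 22.
Test each divisor d:
6^1 ≡ 6
6^2 ≡ 13
6^11 ≡ 1
So ord_23(6) = 11.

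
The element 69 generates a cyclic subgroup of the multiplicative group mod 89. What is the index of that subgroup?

2

The order of 69 must divide φ(89) = 89 − 1 = 88 = 2^3 · 11.
Divisors of 88: 1, 2, 4, 8, 11, 22, 44, 88.
Evaluate successive powers at the divisors of 88:
69^1 ≡ 69 (mod 89)
69^2 ≡ 44 (mod 89)
69^4 ≡ 67 (mod 89)
69^8 ≡ 39 (mod 89)
69^11 ≡ 34 (mod 89)
69^22 ≡ 88 (mod 89)
69^44 ≡ 1 (mod 89) ✓
Thus |⟨69⟩| = ord(69) = 44.
[(Z/89Z)^× : ⟨69⟩] = 88/44 = 2.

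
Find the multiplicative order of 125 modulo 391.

176

ord(125) | φ(391) = φ(17·23) = (17−1)·(23−1) = 16·22 = 352 = 2^5 · 11.
Divisors of 352: 1, 2, 4, 8, 11, 16, 22, 32, 44, 88, 176, 352.
Evaluate successive powers at the divisors of 352:
125^1 ≡ 125
125^2 ≡ 376
125^4 ≡ 225
125^8 ≡ 186
125^11 ≡ 22
125^16 ≡ 188
125^22 ≡ 93
125^32 ≡ 154
125^44 ≡ 47
125^88 ≡ 254
125^176 ≡ 1
Hence ord(125) = 176.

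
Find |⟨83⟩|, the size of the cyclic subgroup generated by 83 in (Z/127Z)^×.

126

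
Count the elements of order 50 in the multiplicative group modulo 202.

φ(202) = φ(2)·φ(101) = 1·100 = 100 = 2^2 · 5^2.
(Z/202Z)^× is cyclic (|G| = 100); a cyclic group of order m has exactly φ(d) elements of each order d | m, and none otherwise.
50 = 2 · 5^2 divides 100, and φ(50) = 20.

20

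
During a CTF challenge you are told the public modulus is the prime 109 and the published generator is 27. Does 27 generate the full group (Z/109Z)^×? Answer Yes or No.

φ(109) = 109 − 1 = 108 = 2^2 · 3^3.
Test 27^(108/q) mod 109 for each prime factor q of 108:
27^54 ≡ 1 (mod 109)  [q = 2: ≡ 1 ✗]
27^36 ≡ 1 (mod 109)  [q = 3: ≡ 1 ✗]
27^54 ≡ 1 shows ord(27) | 54, strictly less than φ(109); not a primitive root.

No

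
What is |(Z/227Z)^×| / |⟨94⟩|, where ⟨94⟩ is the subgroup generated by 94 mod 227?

1

The order of 94 must divide φ(227) = 227 − 1 = 226 = 2 · 113.
Divisors of 226: 1, 2, 113, 226.
Test each divisor d:
94^1 ≡ 94 (mod 227)
94^2 ≡ 210 (mod 227)
94^113 ≡ 226 (mod 227)
94^226 ≡ 1 (mod 227) ✓
So ord_227(94) = 226, hence |⟨94⟩| = 226.
[(Z/227Z)^× : ⟨94⟩] = 226/226 = 1.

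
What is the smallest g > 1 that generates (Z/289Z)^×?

3

φ(289) = φ(17^2) = 17·(17−1) = 272 = 2^4 · 17.
g is a primitive root iff g^(272/q) ≢ 1 (mod 289) for each prime q ∈ {2, 17}.
g = 2: 2^136 ≡ 1 — hits 1, so not a primitive root.
g = 3: 3^136 ≡ 288; 3^16 ≡ 171 — none is 1, so 3 is a primitive root.
So 3 is the smallest generator of (Z/289Z)^×.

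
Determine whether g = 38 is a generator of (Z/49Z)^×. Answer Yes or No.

Yes

φ(49) = φ(7^2) = 7·(7−1) = 42 = 2 · 3 · 7.
An element g generates (Z/49Z)^× iff g^(42/q) ≢ 1 (mod 49) for each prime q ∈ {2, 3, 7}.
38^21 ≡ 48 (mod 49)  [q = 2: ≢ 1 ✓]
38^14 ≡ 30 (mod 49)  [q = 3: ≢ 1 ✓]
38^6 ≡ 15 (mod 49)  [q = 7: ≢ 1 ✓]
Every test exponent gives a nontrivial residue, hence 38 generates the full group.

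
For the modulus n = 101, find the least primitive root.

φ(101) = 101 − 1 = 100 = 2^2 · 5^2.
Test candidates g = 2, 3, … against the prime factors q ∈ {2, 5} of φ(101): g is a generator iff g^(100/q) ≢ 1 for every such q.
g = 2: 2^50 ≡ 100; 2^20 ≡ 95 — none is 1, so 2 is a primitive root.
The smallest primitive root modulo 101 is 2.

2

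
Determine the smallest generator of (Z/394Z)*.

φ(394) = φ(2)·φ(197) = 1·196 = 196 = 2^2 · 7^2.
g is a primitive root iff g^(196/q) ≢ 1 (mod 394) for each prime q ∈ {2, 7}.
g = 2: gcd(2, 394) = 2 > 1, not a unit — skip.
g = 3: 3^98 ≡ 393; 3^28 ≡ 233 — none is 1, so 3 is a primitive root.
Hence the least primitive root of 394 is 3.

3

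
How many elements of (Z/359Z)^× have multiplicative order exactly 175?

0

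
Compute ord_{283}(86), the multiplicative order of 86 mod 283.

47

By Lagrange's theorem, ord_283(86) divides φ(283) = 283 − 1 = 282 = 2 · 3 · 47.
Divisors of 282: 1, 2, 3, 6, 47, 94, 141, 282.
Evaluate successive powers at the divisors of 282:
86^1 ≡ 86 (mod 283)
86^2 ≡ 38 (mod 283)
86^3 ≡ 155 (mod 283)
86^6 ≡ 253 (mod 283)
86^47 ≡ 1 (mod 283) ✓
The smallest such exponent is 47, so the order of 86 is 47.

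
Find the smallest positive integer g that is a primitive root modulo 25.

φ(25) = φ(5^2) = 5·(5−1) = 20 = 2^2 · 5.
Test candidates g = 2, 3, … against the prime factors q ∈ {2, 5} of φ(25): g is a generator iff g^(20/q) ≢ 1 for every such q.
g = 2: 2^10 ≡ 24; 2^4 ≡ 16 — none is 1, so 2 is a primitive root.
So 2 is the smallest generator of (Z/25Z)^×.

2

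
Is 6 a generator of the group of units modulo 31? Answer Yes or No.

φ(31) = 31 − 1 = 30 = 2 · 3 · 5.
6 is a primitive root mod 31 iff 6^(φ(31)/q) ≢ 1 for every prime q | φ(31), i.e. q ∈ {2, 3, 5}.
6^15 ≡ 30 (mod 31)  [q = 2: ≢ 1 ✓]
6^10 ≡ 25 (mod 31)  [q = 3: ≢ 1 ✓]
6^6 ≡ 1 (mod 31)  [q = 5: ≡ 1 ✗]
The check at q = 5 fails, so 6 generates a proper subgroup.

No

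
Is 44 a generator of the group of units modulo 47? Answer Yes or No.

Yes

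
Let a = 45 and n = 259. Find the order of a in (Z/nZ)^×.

12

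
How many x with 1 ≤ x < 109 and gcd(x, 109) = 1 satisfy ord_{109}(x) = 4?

φ(109) = 109 − 1 = 108 = 2^2 · 3^3.
(Z/109Z)^× is cyclic (|G| = 108); a cyclic group of order m has exactly φ(d) elements of each order d | m, and none otherwise.
4 = 2^2 divides 108, and φ(4) = 2.

2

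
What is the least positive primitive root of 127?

3

φ(127) = 127 − 1 = 126 = 2 · 3^2 · 7.
g is a primitive root iff g^(126/q) ≢ 1 (mod 127) for each prime q ∈ {2, 3, 7}.
g = 2: 2^63 ≡ 1 — hits 1, so not a primitive root.
g = 3: 3^63 ≡ 126; 3^42 ≡ 107; 3^18 ≡ 4 — none is 1, so 3 is a primitive root.
The smallest primitive root modulo 127 is 3.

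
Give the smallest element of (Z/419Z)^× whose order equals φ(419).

2

φ(419) = 419 − 1 = 418 = 2 · 11 · 19.
Test candidates g = 2, 3, … against the prime factors q ∈ {2, 11, 19} of φ(419): g is a generator iff g^(418/q) ≢ 1 for every such q.
g = 2: 2^209 ≡ 418; 2^38 ≡ 334; 2^22 ≡ 114 — none is 1, so 2 is a primitive root.
The smallest primitive root modulo 419 is 2.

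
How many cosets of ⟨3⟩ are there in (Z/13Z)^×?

4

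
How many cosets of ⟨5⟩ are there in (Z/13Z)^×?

3

By Lagrange's theorem, ord_13(5) divides φ(13) = 13 − 1 = 12 = 2^2 · 3.
Divisors of 12: 1, 2, 3, 4, 6, 12.
Evaluate successive powers at the divisors of 12:
5^1 ≡ 5
5^2 ≡ 12
5^3 ≡ 8
5^4 ≡ 1
So ord_13(5) = 4, hence |⟨5⟩| = 4.
[(Z/13Z)^× : ⟨5⟩] = 12/4 = 3.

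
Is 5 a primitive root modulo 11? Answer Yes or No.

φ(11) = 11 − 1 = 10 = 2 · 5.
It suffices to check that the order of 5 is not a proper divisor of 10: compute 5^(10/q) for q ∈ {2, 5}.
5^5 ≡ 1 (mod 11)  [q = 2: ≡ 1 ✗]
5^2 ≡ 3 (mod 11)  [q = 5: ≢ 1 ✓]
5^5 ≡ 1 shows ord(5) | 5, strictly less than φ(11); not a primitive root.

No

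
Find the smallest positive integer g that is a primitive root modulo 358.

φ(358) = φ(2)·φ(179) = 1·178 = 178 = 2 · 89.
g is a primitive root iff g^(178/q) ≢ 1 (mod 358) for each prime q ∈ {2, 89}.
g = 2: gcd(2, 358) = 2 > 1, not a unit — skip.
g = 3: 3^89 ≡ 1 — hits 1, so not a primitive root.
g = 4: gcd(4, 358) = 2 > 1, not a unit — skip.
g = 5: 5^89 ≡ 1 — hits 1, so not a primitive root.
g = 6: gcd(6, 358) = 2 > 1, not a unit — skip.
g = 7: 7^89 ≡ 357; 7^2 ≡ 49 — none is 1, so 7 is a primitive root.
So 7 is the smallest generator of (Z/358Z)^×.

7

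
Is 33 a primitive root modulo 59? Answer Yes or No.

Yes

φ(59) = 59 − 1 = 58 = 2 · 29.
It suffices to check that the order of 33 is not a proper divisor of 58: compute 33^(58/q) for q ∈ {2, 29}.
33^29 ≡ 58 (mod 59)  [q = 2: ≢ 1 ✓]
33^2 ≡ 27 (mod 59)  [q = 29: ≢ 1 ✓]
None equal 1, so ord_59(33) = 58: 33 is a primitive root.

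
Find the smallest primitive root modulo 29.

φ(29) = 29 − 1 = 28 = 2^2 · 7.
g is a primitive root iff g^(28/q) ≢ 1 (mod 29) for each prime q ∈ {2, 7}.
g = 2: 2^14 ≡ 28; 2^4 ≡ 16 — none is 1, so 2 is a primitive root.
The smallest primitive root modulo 29 is 2.

2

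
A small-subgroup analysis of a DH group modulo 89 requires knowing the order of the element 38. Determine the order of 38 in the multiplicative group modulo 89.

88

By Lagrange's theorem, ord_89(38) divides φ(89) = 89 − 1 = 88 = 2^3 · 11.
Divisors of 88: 1, 2, 4, 8, 11, 22, 44, 88.
Evaluate successive powers at the divisors of 88:
38^1 ≡ 38
38^2 ≡ 20
38^4 ≡ 44
38^8 ≡ 67
38^11 ≡ 12
38^22 ≡ 55
38^44 ≡ 88
38^88 ≡ 1
Therefore the multiplicative order of 38 modulo 89 is 88.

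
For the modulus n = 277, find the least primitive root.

φ(277) = 277 − 1 = 276 = 2^2 · 3 · 23.
g is a primitive root iff g^(276/q) ≢ 1 (mod 277) for each prime q ∈ {2, 3, 23}.
g = 2: 2^138 ≡ 276; 2^92 ≡ 1 — hits 1, so not a primitive root.
g = 3: 3^138 ≡ 1 — hits 1, so not a primitive root.
g = 4: 4^138 ≡ 1 — hits 1, so not a primitive root.
g = 5: 5^138 ≡ 276; 5^92 ≡ 116; 5^12 ≡ 27 — none is 1, so 5 is a primitive root.
So 5 is the smallest generator of (Z/277Z)^×.

5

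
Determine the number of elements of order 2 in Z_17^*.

φ(17) = 17 − 1 = 16 = 2^4.
Since (Z/17Z)^× is cyclic of order 16, the number of elements of order d is φ(d) when d | 16 and 0 otherwise.
2 | 16, and φ(2) = 2 − 1 = 1.

1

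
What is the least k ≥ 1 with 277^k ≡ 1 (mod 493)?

112

ord(277) | φ(493) = φ(17·29) = (17−1)·(29−1) = 16·28 = 448 = 2^6 · 7.
Divisors of 448: 1, 2, 4, 7, 8, 14, 16, 28, 32, 56, 64, 112, 224, 448.
Compute 277^d (mod 493) for the divisors d until we hit 1:
277^1 ≡ 277 (mod 493)
277^2 ≡ 314 (mod 493)
277^4 ≡ 489 (mod 493)
277^7 ≡ 146 (mod 493)
277^8 ≡ 16 (mod 493)
277^14 ≡ 117 (mod 493)
277^16 ≡ 256 (mod 493)
277^28 ≡ 378 (mod 493)
277^32 ≡ 460 (mod 493)
277^56 ≡ 407 (mod 493)
277^64 ≡ 103 (mod 493)
277^112 ≡ 1 (mod 493) ✓
Hence ord(277) = 112.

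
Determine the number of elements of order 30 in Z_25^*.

0

φ(25) = φ(5^2) = 5·(5−1) = 20 = 2^2 · 5.
(Z/25Z)^× is cyclic (|G| = 20); a cyclic group of order m has exactly φ(d) elements of each order d | m, and none otherwise.
Since 30 ∤ 20, the count is 0.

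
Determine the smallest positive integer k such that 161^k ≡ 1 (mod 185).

36

ord(161) | φ(185) = φ(5·37) = (5−1)·(37−1) = 4·36 = 144 = 2^4 · 3^2.
Divisors of 144: 1, 2, 3, 4, 6, 8, 9, 12, 16, 18, 24, 36, 48, 72, 144.
Evaluate successive powers at the divisors of 144:
161^1 ≡ 161
161^2 ≡ 21
161^3 ≡ 51
161^4 ≡ 71
161^6 ≡ 11
161^8 ≡ 46
161^9 ≡ 6
161^12 ≡ 121
161^16 ≡ 81
161^18 ≡ 36
161^24 ≡ 26
161^36 ≡ 1
So ord_185(161) = 36.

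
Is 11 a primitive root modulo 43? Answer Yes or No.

No

φ(43) = 43 − 1 = 42 = 2 · 3 · 7.
An element g generates (Z/43Z)^× iff g^(42/q) ≢ 1 (mod 43) for each prime q ∈ {2, 3, 7}.
11^21 ≡ 1 (mod 43)  [q = 2: ≡ 1 ✗]
11^14 ≡ 1 (mod 43)  [q = 3: ≡ 1 ✗]
11^6 ≡ 4 (mod 43)  [q = 7: ≢ 1 ✓]
The check at q = 2 fails, so 11 generates a proper subgroup.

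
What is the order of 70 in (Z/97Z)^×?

16

Since 70 ∈ (Z/97Z)^×, its order divides φ(97) = 97 − 1 = 96 = 2^5 · 3.
Divisors of 96: 1, 2, 3, 4, 6, 8, 12, 16, 24, 32, 48, 96.
Evaluate successive powers at the divisors of 96:
70^1 ≡ 70
70^2 ≡ 50
70^3 ≡ 8
70^4 ≡ 75
70^6 ≡ 64
70^8 ≡ 96
70^12 ≡ 22
70^16 ≡ 1
Therefore the multiplicative order of 70 modulo 97 is 16.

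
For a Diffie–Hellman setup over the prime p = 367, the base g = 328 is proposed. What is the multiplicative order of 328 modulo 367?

The order of 328 must divide φ(367) = 367 − 1 = 366 = 2 · 3 · 61.
Divisors of 366: 1, 2, 3, 6, 61, 122, 183, 366.
Evaluate successive powers at the divisors of 366:
328^1 ≡ 328 (mod 367)
328^2 ≡ 53 (mod 367)
328^3 ≡ 135 (mod 367)
328^6 ≡ 242 (mod 367)
328^61 ≡ 83 (mod 367)
328^122 ≡ 283 (mod 367)
328^183 ≡ 1 (mod 367) ✓
So ord_367(328) = 183.

183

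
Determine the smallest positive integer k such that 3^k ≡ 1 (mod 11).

Since 3 ∈ (Z/11Z)^×, its order divides φ(11) = 11 − 1 = 10 = 2 · 5.
Divisors of 10: 1, 2, 5, 10.
Test each divisor d:
3^1 ≡ 3 (mod 11)
3^2 ≡ 9 (mod 11)
3^5 ≡ 1 (mod 11) ✓
Therefore the multiplicative order of 3 modulo 11 is 5.

5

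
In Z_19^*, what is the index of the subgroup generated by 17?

2

By Lagrange's theorem, ord_19(17) divides φ(19) = 19 − 1 = 18 = 2 · 3^2.
Divisors of 18: 1, 2, 3, 6, 9, 18.
Compute 17^d (mod 19) for the divisors d until we hit 1:
17^1 ≡ 17 (mod 19)
17^2 ≡ 4 (mod 19)
17^3 ≡ 11 (mod 19)
17^6 ≡ 7 (mod 19)
17^9 ≡ 1 (mod 19) ✓
The order of 17 is 9, so the subgroup it generates has 9 elements.
The index is φ(19) / ord(17) = 18 / 9 = 2.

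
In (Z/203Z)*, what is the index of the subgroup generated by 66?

By Lagrange's theorem, ord_203(66) divides φ(203) = φ(7·29) = (7−1)·(29−1) = 6·28 = 168 = 2^3 · 3 · 7.
Divisors of 168: 1, 2, 3, 4, 6, 7, 8, 12, 14, 21, 24, 28, 42, 56, 84, 168.
Compute 66^d (mod 203) for the divisors d until we hit 1:
66^1 ≡ 66
66^2 ≡ 93
66^3 ≡ 48
66^4 ≡ 123
66^6 ≡ 71
66^7 ≡ 17
66^8 ≡ 107
66^12 ≡ 169
66^14 ≡ 86
66^21 ≡ 41
66^24 ≡ 141
66^28 ≡ 88
66^42 ≡ 57
66^56 ≡ 30
66^84 ≡ 1
The order of 66 is 84, so the subgroup it generates has 84 elements.
[(Z/203Z)^× : ⟨66⟩] = 168/84 = 2.

2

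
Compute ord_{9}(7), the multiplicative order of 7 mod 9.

3

Since 7 ∈ (Z/9Z)^×, its order divides φ(9) = φ(3^2) = 3·(3−1) = 6 = 2 · 3.
Divisors of 6: 1, 2, 3, 6.
Compute 7^d (mod 9) for the divisors d until we hit 1:
7^1 ≡ 7 (mod 9)
7^2 ≡ 4 (mod 9)
7^3 ≡ 1 (mod 9) ✓
Therefore the multiplicative order of 7 modulo 9 is 3.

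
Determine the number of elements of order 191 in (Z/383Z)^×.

190

φ(383) = 383 − 1 = 382 = 2 · 191.
(Z/383Z)^× is cyclic (|G| = 382); a cyclic group of order m has exactly φ(d) elements of each order d | m, and none otherwise.
191 | 382, and φ(191) = 191 − 1 = 190.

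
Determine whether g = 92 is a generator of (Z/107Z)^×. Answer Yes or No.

No

φ(107) = 107 − 1 = 106 = 2 · 53.
An element g generates (Z/107Z)^× iff g^(106/q) ≢ 1 (mod 107) for each prime q ∈ {2, 53}.
92^53 ≡ 1 (mod 107)  [q = 2: ≡ 1 ✗]
92^2 ≡ 11 (mod 107)  [q = 53: ≢ 1 ✓]
92^53 ≡ 1 shows ord(92) | 53, strictly less than φ(107); not a primitive root.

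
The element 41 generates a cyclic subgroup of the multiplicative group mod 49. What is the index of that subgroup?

The order of 41 must divide φ(49) = φ(7^2) = 7·(7−1) = 42 = 2 · 3 · 7.
Divisors of 42: 1, 2, 3, 6, 7, 14, 21, 42.
Compute 41^d (mod 49) for the divisors d until we hit 1:
41^1 ≡ 41
41^2 ≡ 15
41^3 ≡ 27
41^6 ≡ 43
41^7 ≡ 48
41^14 ≡ 1
Thus |⟨41⟩| = ord(41) = 14.
Index = |(Z/49Z)^×| / |⟨41⟩| = 42 / 14 = 3.

3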